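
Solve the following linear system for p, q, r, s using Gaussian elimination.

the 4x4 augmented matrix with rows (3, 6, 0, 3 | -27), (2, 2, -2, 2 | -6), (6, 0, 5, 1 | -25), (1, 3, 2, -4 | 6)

Forward elimination on [A|b]:
R2 <- R2 - (2/3)*R1:  [  0  -2  -2   0  12 ]
R3 <- R3 - (2)*R1:  [   0  -12    5   -5   29 ]
R4 <- R4 - (1/3)*R1:  [  0   1   2  -5  15 ]
R3 <- R3 - (6)*R2:  [   0    0   17   -5  -43 ]
R4 <- R4 - (-1/2)*R2:  [  0   0   1  -5  21 ]
R4 <- R4 - (1/17)*R3:  [      0       0       0  -80/17  400/17 ]
Row echelon form:
[ 3   6   0       3  |     -27 ]
[ 0  -2  -2       0  |      12 ]
[ 0   0  17      -5  |     -43 ]
[ 0   0   0  -80/17  |  400/17 ]
Back-substitution:
s = (400/17) / (-80/17) = -5
r = (-43 - (-5)*(-5)) / 17 = -4
q = (12 - (-2)*(-4)) / -2 = -2
p = (-27 - (6)*(-2) - (3)*(-5)) / 3 = 0

(0, -2, -4, -5)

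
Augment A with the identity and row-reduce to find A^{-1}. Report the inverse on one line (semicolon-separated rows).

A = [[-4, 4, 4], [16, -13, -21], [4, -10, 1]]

Gauss-Jordan on [A | I]:
R1 <- (1/-4)*R1:  [    1    -1    -1  |  -1/4     0     0 ]
R2 <- R2 - (16)*R1:  [  0   3  -5  |   4   1   0 ]
R3 <- R3 - (4)*R1:  [  0  -6   5  |   1   0   1 ]
R2 <- (1/3)*R2:  [    0     1  -5/3  |   4/3   1/3     0 ]
R1 <- R1 - (-1)*R2:  [     1      0   -8/3  |  13/12    1/3      0 ]
R3 <- R3 - (-6)*R2:  [  0   0  -5  |   9   2   1 ]
R3 <- (1/-5)*R3:  [    0     0     1  |  -9/5  -2/5  -1/5 ]
R1 <- R1 - (-8/3)*R3:  [       1        0        0  |  -223/60   -11/15    -8/15 ]
R2 <- R2 - (-5/3)*R3:  [    0     1     0  |  -5/3  -1/3  -1/3 ]
Right block of [I | A^{-1}] is the inverse:
[ -223/60  -11/15  -8/15 ]
[    -5/3    -1/3   -1/3 ]
[    -9/5    -2/5   -1/5 ]

inverse = [-223/60 -11/15 -8/15; -5/3 -1/3 -1/3; -9/5 -2/5 -1/5]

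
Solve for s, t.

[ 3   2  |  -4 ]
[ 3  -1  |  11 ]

Forward elimination on [A|b]:
R2 <- R2 - (1)*R1:  [  0  -3  15 ]
Row echelon form:
[ 3   2  |  -4 ]
[ 0  -3  |  15 ]
Back-substitution:
t = (15) / -3 = -5
s = (-4 - (2)*(-5)) / 3 = 2

(2, -5)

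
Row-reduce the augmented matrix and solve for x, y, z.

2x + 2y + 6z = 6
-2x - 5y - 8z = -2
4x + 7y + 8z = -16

(-5, -4, 4)

Forward elimination on [A|b]:
R2 <- R2 - (-1)*R1:  [  0  -3  -2   4 ]
R3 <- R3 - (2)*R1:  [   0    3   -4  -28 ]
R3 <- R3 - (-1)*R2:  [   0    0   -6  -24 ]
Row echelon form:
[ 2   2   6  |    6 ]
[ 0  -3  -2  |    4 ]
[ 0   0  -6  |  -24 ]
Back-substitution:
z = (-24) / -6 = 4
y = (4 - (-2)*(4)) / -3 = -4
x = (6 - (2)*(-4) - (6)*(4)) / 2 = -5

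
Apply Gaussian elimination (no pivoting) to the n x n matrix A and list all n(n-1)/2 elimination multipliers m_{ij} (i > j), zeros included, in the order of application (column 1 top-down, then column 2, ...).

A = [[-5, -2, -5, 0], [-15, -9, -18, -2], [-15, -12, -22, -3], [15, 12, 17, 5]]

Forward elimination:
R2 <- R2 - (3)*R1:  [  0  -3  -3  -2 ]
R3 <- R3 - (3)*R1:  [  0  -6  -7  -3 ]
R4 <- R4 - (-3)*R1:  [ 0  6  2  5 ]
R3 <- R3 - (2)*R2:  [  0   0  -1   1 ]
R4 <- R4 - (-2)*R2:  [  0   0  -4   1 ]
R4 <- R4 - (4)*R3:  [  0   0   0  -3 ]
Multipliers (in order of application): m_{21} = 3, m_{31} = 3, m_{41} = -3, m_{32} = 2, m_{42} = -2, m_{43} = 4

multipliers: 3, 3, -3, 2, -2, 4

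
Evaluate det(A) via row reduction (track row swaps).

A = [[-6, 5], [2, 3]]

Forward elimination:
R2 <- R2 - (-1/3)*R1:  [    0  14/3 ]
Upper-triangular form:
[ -6     5 ]
[  0  14/3 ]
det(A) = (-1)^0 * (-6) * (14/3) = -28  (0 row swaps -> sign +1)

det(A) = -28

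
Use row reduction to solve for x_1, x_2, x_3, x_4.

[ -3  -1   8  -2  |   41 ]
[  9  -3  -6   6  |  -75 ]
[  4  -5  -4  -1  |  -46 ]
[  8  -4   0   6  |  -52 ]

(-3, 4, 4, -2)

Forward elimination on [A|b]:
R2 <- R2 - (-3)*R1:  [  0  -6  18   0  48 ]
R3 <- R3 - (-4/3)*R1:  [     0  -19/3   20/3  -11/3   26/3 ]
R4 <- R4 - (-8/3)*R1:  [     0  -20/3   64/3    2/3  172/3 ]
R3 <- R3 - (19/18)*R2:  [     0      0  -37/3  -11/3    -42 ]
R4 <- R4 - (10/9)*R2:  [   0    0  4/3  2/3    4 ]
R4 <- R4 - (-4/37)*R3:  [      0       0       0   10/37  -20/37 ]
Row echelon form:
[ -3  -1      8     -2  |      41 ]
[  0  -6     18      0  |      48 ]
[  0   0  -37/3  -11/3  |     -42 ]
[  0   0      0  10/37  |  -20/37 ]
Back-substitution:
x_4 = (-20/37) / (10/37) = -2
x_3 = (-42 - (-11/3)*(-2)) / (-37/3) = 4
x_2 = (48 - (18)*(4)) / -6 = 4
x_1 = (41 - (-1)*(4) - (8)*(4) - (-2)*(-2)) / -3 = -3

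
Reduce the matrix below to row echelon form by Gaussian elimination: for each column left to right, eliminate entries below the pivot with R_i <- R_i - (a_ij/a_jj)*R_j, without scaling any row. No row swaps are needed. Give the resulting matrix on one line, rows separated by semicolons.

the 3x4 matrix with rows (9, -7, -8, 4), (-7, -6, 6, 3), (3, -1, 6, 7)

REF = [9 -7 -8 4; 0 -103/9 -2/9 55/9; 0 0 890/103 657/103]

Forward elimination:
R2 <- R2 - (-7/9)*R1:  [      0  -103/9    -2/9    55/9 ]
R3 <- R3 - (1/3)*R1:  [    0   4/3  26/3  17/3 ]
R3 <- R3 - (-12/103)*R2:  [       0        0  890/103  657/103 ]
Row echelon form:
[ 9      -7       -8        4 ]
[ 0  -103/9     -2/9     55/9 ]
[ 0       0  890/103  657/103 ]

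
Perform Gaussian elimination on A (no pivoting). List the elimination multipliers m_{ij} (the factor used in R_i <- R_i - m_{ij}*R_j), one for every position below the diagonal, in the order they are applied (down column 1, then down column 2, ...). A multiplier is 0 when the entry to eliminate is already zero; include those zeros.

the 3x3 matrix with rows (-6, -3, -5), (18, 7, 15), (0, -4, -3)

multipliers: -3, 0, 2

Forward elimination:
R2 <- R2 - (-3)*R1:  [  0  -2   0 ]
R3: entry in column 1 is already 0 -> m_{31} = 0 (no row operation needed)
R3 <- R3 - (2)*R2:  [  0   0  -3 ]
Multipliers (in order of application): m_{21} = -3, m_{31} = 0, m_{32} = 2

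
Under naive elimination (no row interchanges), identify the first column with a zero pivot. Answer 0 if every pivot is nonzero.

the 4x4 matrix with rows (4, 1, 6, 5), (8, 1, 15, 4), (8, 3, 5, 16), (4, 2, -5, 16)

first zero-pivot column = 0

Naive forward elimination:
R2 <- R2 - (2)*R1:  [  0  -1   3  -6 ]
R3 <- R3 - (2)*R1:  [  0   1  -7   6 ]
R4 <- R4 - (1)*R1:  [   0    1  -11   11 ]
R3 <- R3 - (-1)*R2:  [  0   0  -4   0 ]
R4 <- R4 - (-1)*R2:  [  0   0  -8   5 ]
R4 <- R4 - (2)*R3:  [ 0  0  0  5 ]
All pivots nonzero; naive elimination completes without hitting a zero pivot.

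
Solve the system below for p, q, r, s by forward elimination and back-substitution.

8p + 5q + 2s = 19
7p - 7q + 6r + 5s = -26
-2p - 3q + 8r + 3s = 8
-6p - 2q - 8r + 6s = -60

(0, 5, 4, -3)

Forward elimination on [A|b]:
R2 <- R2 - (7/8)*R1:  [      0   -91/8       6    13/4  -341/8 ]
R3 <- R3 - (-1/4)*R1:  [    0  -7/4     8   7/2  51/4 ]
R4 <- R4 - (-3/4)*R1:  [      0     7/4      -8    15/2  -183/4 ]
R3 <- R3 - (2/13)*R2:  [      0       0   92/13       3  251/13 ]
R4 <- R4 - (-2/13)*R2:  [       0        0   -92/13        8  -680/13 ]
R4 <- R4 - (-1)*R3:  [   0    0    0   11  -33 ]
Row echelon form:
[ 8      5      0     2  |      19 ]
[ 0  -91/8      6  13/4  |  -341/8 ]
[ 0      0  92/13     3  |  251/13 ]
[ 0      0      0    11  |     -33 ]
Back-substitution:
s = (-33) / 11 = -3
r = (251/13 - (3)*(-3)) / (92/13) = 4
q = (-341/8 - (6)*(4) - (13/4)*(-3)) / (-91/8) = 5
p = (19 - (5)*(5) - (2)*(-3)) / 8 = 0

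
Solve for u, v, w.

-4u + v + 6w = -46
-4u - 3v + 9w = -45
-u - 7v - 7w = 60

Forward elimination on [A|b]:
R2 <- R2 - (1)*R1:  [  0  -4   3   1 ]
R3 <- R3 - (1/4)*R1:  [     0  -29/4  -17/2  143/2 ]
R3 <- R3 - (29/16)*R2:  [       0        0  -223/16  1115/16 ]
Row echelon form:
[ -4   1        6  |      -46 ]
[  0  -4        3  |        1 ]
[  0   0  -223/16  |  1115/16 ]
Back-substitution:
w = (1115/16) / (-223/16) = -5
v = (1 - (3)*(-5)) / -4 = -4
u = (-46 - (1)*(-4) - (6)*(-5)) / -4 = 3

(3, -4, -5)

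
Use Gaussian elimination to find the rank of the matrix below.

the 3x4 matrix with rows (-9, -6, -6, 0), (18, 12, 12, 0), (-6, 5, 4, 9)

Row reduction:
R2 <- R2 - (-2)*R1:  [ 0  0  0  0 ]
R3 <- R3 - (2/3)*R1:  [ 0  9  8  9 ]
R2 <-> R3   (pivot in column 2 was zero)
[ -9  -6  -6  0 ]
[  0   9   8  9 ]
[  0   0   0  0 ]
Row echelon form:
[ -9  -6  -6  0 ]
[  0   9   8  9 ]
[  0   0   0  0 ]
Nonzero rows / pivot columns: 2

rank(A) = 2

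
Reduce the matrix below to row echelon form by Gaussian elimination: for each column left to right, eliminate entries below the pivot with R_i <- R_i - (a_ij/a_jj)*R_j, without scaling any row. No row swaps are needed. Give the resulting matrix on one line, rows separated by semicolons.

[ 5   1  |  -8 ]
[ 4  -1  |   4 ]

REF = [5 1 -8; 0 -9/5 52/5]

Forward elimination:
R2 <- R2 - (4/5)*R1:  [    0  -9/5  52/5 ]
Row echelon form:
[ 5     1  |    -8 ]
[ 0  -9/5  |  52/5 ]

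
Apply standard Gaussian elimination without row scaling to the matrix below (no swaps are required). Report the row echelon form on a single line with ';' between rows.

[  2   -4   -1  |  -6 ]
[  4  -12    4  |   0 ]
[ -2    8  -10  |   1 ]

REF = [2 -4 -1 -6; 0 -4 6 12; 0 0 -5 7]

Forward elimination:
R2 <- R2 - (2)*R1:  [  0  -4   6  12 ]
R3 <- R3 - (-1)*R1:  [   0    4  -11   -5 ]
R3 <- R3 - (-1)*R2:  [  0   0  -5   7 ]
Row echelon form:
[ 2  -4  -1  |  -6 ]
[ 0  -4   6  |  12 ]
[ 0   0  -5  |   7 ]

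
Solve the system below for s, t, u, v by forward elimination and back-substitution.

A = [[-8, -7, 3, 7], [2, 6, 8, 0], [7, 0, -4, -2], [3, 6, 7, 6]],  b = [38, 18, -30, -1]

Forward elimination on [A|b]:
R2 <- R2 - (-1/4)*R1:  [    0  17/4  35/4   7/4  55/2 ]
R3 <- R3 - (-7/8)*R1:  [     0  -49/8  -11/8   33/8   13/4 ]
R4 <- R4 - (-3/8)*R1:  [    0  27/8  65/8  69/8  53/4 ]
R3 <- R3 - (-49/34)*R2:  [      0       0  191/17  113/17  729/17 ]
R4 <- R4 - (27/34)*R2:  [       0        0    20/17   123/17  -146/17 ]
R4 <- R4 - (20/191)*R3:  [         0          0          0   1249/191  -2498/191 ]
Row echelon form:
[ -8    -7       3         7  |         38 ]
[  0  17/4    35/4       7/4  |       55/2 ]
[  0     0  191/17    113/17  |     729/17 ]
[  0     0       0  1249/191  |  -2498/191 ]
Back-substitution:
v = (-2498/191) / (1249/191) = -2
u = (729/17 - (113/17)*(-2)) / (191/17) = 5
t = (55/2 - (35/4)*(5) - (7/4)*(-2)) / (17/4) = -3
s = (38 - (-7)*(-3) - (3)*(5) - (7)*(-2)) / -8 = -2

(-2, -3, 5, -2)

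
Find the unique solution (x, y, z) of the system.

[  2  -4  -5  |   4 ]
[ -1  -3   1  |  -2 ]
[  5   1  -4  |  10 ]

Forward elimination on [A|b]:
R2 <- R2 - (-1/2)*R1:  [    0    -5  -3/2     0 ]
R3 <- R3 - (5/2)*R1:  [    0    11  17/2     0 ]
R3 <- R3 - (-11/5)*R2:  [    0     0  26/5     0 ]
Row echelon form:
[ 2  -4    -5  |  4 ]
[ 0  -5  -3/2  |  0 ]
[ 0   0  26/5  |  0 ]
Back-substitution:
z = (0) / (26/5) = 0
y = (0 - (-3/2)*(0)) / -5 = 0
x = (4 - (-4)*(0) - (-5)*(0)) / 2 = 2

(2, 0, 0)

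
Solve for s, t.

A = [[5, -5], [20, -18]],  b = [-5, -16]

(1, 2)

Forward elimination on [A|b]:
R2 <- R2 - (4)*R1:  [ 0  2  4 ]
Row echelon form:
[ 5  -5  |  -5 ]
[ 0   2  |   4 ]
Back-substitution:
t = (4) / 2 = 2
s = (-5 - (-5)*(2)) / 5 = 1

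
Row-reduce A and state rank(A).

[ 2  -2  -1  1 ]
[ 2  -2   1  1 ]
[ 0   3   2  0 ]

rank(A) = 3

Row reduction:
R2 <- R2 - (1)*R1:  [ 0  0  2  0 ]
R2 <-> R3   (pivot in column 2 was zero)
[ 2  -2  -1  1 ]
[ 0   3   2  0 ]
[ 0   0   2  0 ]
Row echelon form:
[ 2  -2  -1  1 ]
[ 0   3   2  0 ]
[ 0   0   2  0 ]
Nonzero rows / pivot columns: 3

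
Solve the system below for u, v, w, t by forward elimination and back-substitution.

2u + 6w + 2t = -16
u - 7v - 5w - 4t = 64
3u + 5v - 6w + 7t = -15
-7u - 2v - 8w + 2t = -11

Forward elimination on [A|b]:
R2 <- R2 - (1/2)*R1:  [  0  -7  -8  -5  72 ]
R3 <- R3 - (3/2)*R1:  [   0    5  -15    4    9 ]
R4 <- R4 - (-7/2)*R1:  [   0   -2   13    9  -67 ]
R3 <- R3 - (-5/7)*R2:  [      0       0  -145/7     3/7   423/7 ]
R4 <- R4 - (2/7)*R2:  [      0       0   107/7    73/7  -613/7 ]
R4 <- R4 - (-107/145)*R3:  [         0          0          0   1558/145  -6232/145 ]
Row echelon form:
[ 2   0       6         2  |        -16 ]
[ 0  -7      -8        -5  |         72 ]
[ 0   0  -145/7       3/7  |      423/7 ]
[ 0   0       0  1558/145  |  -6232/145 ]
Back-substitution:
t = (-6232/145) / (1558/145) = -4
w = (423/7 - (3/7)*(-4)) / (-145/7) = -3
v = (72 - (-8)*(-3) - (-5)*(-4)) / -7 = -4
u = (-16 - (6)*(-3) - (2)*(-4)) / 2 = 5

(5, -4, -3, -4)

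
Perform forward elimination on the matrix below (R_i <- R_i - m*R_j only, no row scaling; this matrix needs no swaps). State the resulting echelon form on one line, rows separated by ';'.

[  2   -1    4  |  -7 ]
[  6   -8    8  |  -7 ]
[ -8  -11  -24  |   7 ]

Forward elimination:
R2 <- R2 - (3)*R1:  [  0  -5  -4  14 ]
R3 <- R3 - (-4)*R1:  [   0  -15   -8  -21 ]
R3 <- R3 - (3)*R2:  [   0    0    4  -63 ]
Row echelon form:
[ 2  -1   4  |   -7 ]
[ 0  -5  -4  |   14 ]
[ 0   0   4  |  -63 ]

REF = [2 -1 4 -7; 0 -5 -4 14; 0 0 4 -63]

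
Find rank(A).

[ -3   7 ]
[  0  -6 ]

rank(A) = 2

Row reduction:
Row echelon form:
[ -3   7 ]
[  0  -6 ]
Nonzero rows / pivot columns: 2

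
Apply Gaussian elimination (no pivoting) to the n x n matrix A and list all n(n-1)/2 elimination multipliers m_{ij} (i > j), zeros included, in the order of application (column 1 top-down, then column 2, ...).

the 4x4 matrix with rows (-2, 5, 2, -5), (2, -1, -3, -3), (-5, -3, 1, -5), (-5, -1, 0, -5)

multipliers: -1, 5/2, 5/2, -31/8, -27/8, 67/63

Forward elimination:
R2 <- R2 - (-1)*R1:  [  0   4  -1  -8 ]
R3 <- R3 - (5/2)*R1:  [     0  -31/2     -4   15/2 ]
R4 <- R4 - (5/2)*R1:  [     0  -27/2     -5   15/2 ]
R3 <- R3 - (-31/8)*R2:  [     0      0  -63/8  -47/2 ]
R4 <- R4 - (-27/8)*R2:  [     0      0  -67/8  -39/2 ]
R4 <- R4 - (67/63)*R3:  [      0       0       0  346/63 ]
Multipliers (in order of application): m_{21} = -1, m_{31} = 5/2, m_{41} = 5/2, m_{32} = -31/8, m_{42} = -27/8, m_{43} = 67/63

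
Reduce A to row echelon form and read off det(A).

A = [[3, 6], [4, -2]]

det(A) = -30

Forward elimination:
R2 <- R2 - (4/3)*R1:  [   0  -10 ]
Upper-triangular form:
[ 3    6 ]
[ 0  -10 ]
det(A) = (-1)^0 * (3) * (-10) = -30  (0 row swaps -> sign +1)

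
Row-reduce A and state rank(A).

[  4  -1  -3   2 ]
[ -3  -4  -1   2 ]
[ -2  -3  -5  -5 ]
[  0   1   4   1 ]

rank(A) = 4

Row reduction:
R2 <- R2 - (-3/4)*R1:  [     0  -19/4  -13/4    7/2 ]
R3 <- R3 - (-1/2)*R1:  [     0   -7/2  -13/2     -4 ]
R3 <- R3 - (14/19)*R2:  [       0        0   -78/19  -125/19 ]
R4 <- R4 - (-4/19)*R2:  [     0      0  63/19  33/19 ]
R4 <- R4 - (-21/26)*R3:  [      0       0       0  -93/26 ]
Row echelon form:
[ 4     -1      -3        2 ]
[ 0  -19/4   -13/4      7/2 ]
[ 0      0  -78/19  -125/19 ]
[ 0      0       0   -93/26 ]
Nonzero rows / pivot columns: 4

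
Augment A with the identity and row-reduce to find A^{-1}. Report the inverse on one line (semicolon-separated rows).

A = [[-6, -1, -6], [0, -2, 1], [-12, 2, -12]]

Gauss-Jordan on [A | I]:
R1 <- (1/-6)*R1:  [    1   1/6     1  |  -1/6     0     0 ]
R3 <- R3 - (-12)*R1:  [  0   4   0  |  -2   0   1 ]
R2 <- (1/-2)*R2:  [    0     1  -1/2  |     0  -1/2     0 ]
R1 <- R1 - (1/6)*R2:  [     1      0  13/12  |   -1/6   1/12      0 ]
R3 <- R3 - (4)*R2:  [  0   0   2  |  -2   2   1 ]
R3 <- (1/2)*R3:  [   0    0    1  |   -1    1  1/2 ]
R1 <- R1 - (13/12)*R3:  [      1       0       0  |   11/12      -1  -13/24 ]
R2 <- R2 - (-1/2)*R3:  [    0     1     0  |  -1/2     0   1/4 ]
Right block of [I | A^{-1}] is the inverse:
[ 11/12  -1  -13/24 ]
[  -1/2   0     1/4 ]
[    -1   1     1/2 ]

inverse = [11/12 -1 -13/24; -1/2 0 1/4; -1 1 1/2]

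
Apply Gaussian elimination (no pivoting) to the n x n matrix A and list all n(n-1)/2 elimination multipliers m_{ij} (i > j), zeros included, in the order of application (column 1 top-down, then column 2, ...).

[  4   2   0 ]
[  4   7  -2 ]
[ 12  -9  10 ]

multipliers: 1, 3, -3

Forward elimination:
R2 <- R2 - (1)*R1:  [  0   5  -2 ]
R3 <- R3 - (3)*R1:  [   0  -15   10 ]
R3 <- R3 - (-3)*R2:  [ 0  0  4 ]
Multipliers (in order of application): m_{21} = 1, m_{31} = 3, m_{32} = -3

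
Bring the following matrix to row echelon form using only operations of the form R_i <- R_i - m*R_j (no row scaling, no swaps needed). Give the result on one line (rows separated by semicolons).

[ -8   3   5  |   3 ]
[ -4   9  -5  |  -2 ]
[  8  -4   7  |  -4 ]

REF = [-8 3 5 3; 0 15/2 -15/2 -7/2; 0 0 11 -22/15]

Forward elimination:
R2 <- R2 - (1/2)*R1:  [     0   15/2  -15/2   -7/2 ]
R3 <- R3 - (-1)*R1:  [  0  -1  12  -1 ]
R3 <- R3 - (-2/15)*R2:  [      0       0      11  -22/15 ]
Row echelon form:
[ -8     3      5  |       3 ]
[  0  15/2  -15/2  |    -7/2 ]
[  0     0     11  |  -22/15 ]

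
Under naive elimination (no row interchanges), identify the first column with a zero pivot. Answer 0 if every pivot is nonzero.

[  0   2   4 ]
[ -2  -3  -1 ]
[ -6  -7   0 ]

first zero-pivot column = 1

Naive forward elimination:
Pivot entry (1,1) is zero but row 2 has -2 in column 1 -> naive elimination stops; a row interchange (e.g. R1 <-> R2) would be required here.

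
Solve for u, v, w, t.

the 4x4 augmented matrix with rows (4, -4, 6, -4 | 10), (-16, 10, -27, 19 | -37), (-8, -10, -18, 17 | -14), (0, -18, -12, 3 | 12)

Forward elimination on [A|b]:
R2 <- R2 - (-4)*R1:  [  0  -6  -3   3   3 ]
R3 <- R3 - (-2)*R1:  [   0  -18   -6    9    6 ]
R3 <- R3 - (3)*R2:  [  0   0   3   0  -3 ]
R4 <- R4 - (3)*R2:  [  0   0  -3  -6   3 ]
R4 <- R4 - (-1)*R3:  [  0   0   0  -6   0 ]
Row echelon form:
[ 4  -4   6  -4  |  10 ]
[ 0  -6  -3   3  |   3 ]
[ 0   0   3   0  |  -3 ]
[ 0   0   0  -6  |   0 ]
Back-substitution:
t = (0) / -6 = 0
w = (-3) / 3 = -1
v = (3 - (-3)*(-1) - (3)*(0)) / -6 = 0
u = (10 - (-4)*(0) - (6)*(-1) - (-4)*(0)) / 4 = 4

(4, 0, -1, 0)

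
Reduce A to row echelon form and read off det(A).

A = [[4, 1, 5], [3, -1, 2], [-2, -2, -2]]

Forward elimination:
R2 <- R2 - (3/4)*R1:  [    0  -7/4  -7/4 ]
R3 <- R3 - (-1/2)*R1:  [    0  -3/2   1/2 ]
R3 <- R3 - (6/7)*R2:  [ 0  0  2 ]
Upper-triangular form:
[ 4     1     5 ]
[ 0  -7/4  -7/4 ]
[ 0     0     2 ]
det(A) = (-1)^0 * (4) * (-7/4) * (2) = -14  (0 row swaps -> sign +1)

det(A) = -14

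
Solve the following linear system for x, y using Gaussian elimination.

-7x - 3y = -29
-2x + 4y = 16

(2, 5)

Forward elimination on [A|b]:
R2 <- R2 - (2/7)*R1:  [     0   34/7  170/7 ]
Row echelon form:
[ -7    -3  |    -29 ]
[  0  34/7  |  170/7 ]
Back-substitution:
y = (170/7) / (34/7) = 5
x = (-29 - (-3)*(5)) / -7 = 2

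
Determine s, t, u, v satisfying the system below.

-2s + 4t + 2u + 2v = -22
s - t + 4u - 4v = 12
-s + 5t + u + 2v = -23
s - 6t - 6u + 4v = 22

(4, -4, 1, 0)

Forward elimination on [A|b]:
R2 <- R2 - (-1/2)*R1:  [  0   1   5  -3   1 ]
R3 <- R3 - (1/2)*R1:  [   0    3    0    1  -12 ]
R4 <- R4 - (-1/2)*R1:  [  0  -4  -5   5  11 ]
R3 <- R3 - (3)*R2:  [   0    0  -15   10  -15 ]
R4 <- R4 - (-4)*R2:  [  0   0  15  -7  15 ]
R4 <- R4 - (-1)*R3:  [ 0  0  0  3  0 ]
Row echelon form:
[ -2  4    2   2  |  -22 ]
[  0  1    5  -3  |    1 ]
[  0  0  -15  10  |  -15 ]
[  0  0    0   3  |    0 ]
Back-substitution:
v = (0) / 3 = 0
u = (-15 - (10)*(0)) / -15 = 1
t = (1 - (5)*(1) - (-3)*(0)) / 1 = -4
s = (-22 - (4)*(-4) - (2)*(1) - (2)*(0)) / -2 = 4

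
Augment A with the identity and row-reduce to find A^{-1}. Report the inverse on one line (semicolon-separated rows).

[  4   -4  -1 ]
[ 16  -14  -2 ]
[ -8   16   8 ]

Gauss-Jordan on [A | I]:
R1 <- (1/4)*R1:  [    1    -1  -1/4  |   1/4     0     0 ]
R2 <- R2 - (16)*R1:  [  0   2   2  |  -4   1   0 ]
R3 <- R3 - (-8)*R1:  [ 0  8  6  |  2  0  1 ]
R2 <- (1/2)*R2:  [   0    1    1  |   -2  1/2    0 ]
R1 <- R1 - (-1)*R2:  [    1     0   3/4  |  -7/4   1/2     0 ]
R3 <- R3 - (8)*R2:  [  0   0  -2  |  18  -4   1 ]
R3 <- (1/-2)*R3:  [    0     0     1  |    -9     2  -1/2 ]
R1 <- R1 - (3/4)*R3:  [   1    0    0  |    5   -1  3/8 ]
R2 <- R2 - (1)*R3:  [    0     1     0  |     7  -3/2   1/2 ]
Right block of [I | A^{-1}] is the inverse:
[  5    -1   3/8 ]
[  7  -3/2   1/2 ]
[ -9     2  -1/2 ]

inverse = [5 -1 3/8; 7 -3/2 1/2; -9 2 -1/2]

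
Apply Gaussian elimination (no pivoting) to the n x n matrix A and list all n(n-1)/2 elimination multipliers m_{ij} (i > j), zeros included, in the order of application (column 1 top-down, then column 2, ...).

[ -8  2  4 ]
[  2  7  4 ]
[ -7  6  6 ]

Forward elimination:
R2 <- R2 - (-1/4)*R1:  [    0  15/2     5 ]
R3 <- R3 - (7/8)*R1:  [    0  17/4   5/2 ]
R3 <- R3 - (17/30)*R2:  [    0     0  -1/3 ]
Multipliers (in order of application): m_{21} = -1/4, m_{31} = 7/8, m_{32} = 17/30

multipliers: -1/4, 7/8, 17/30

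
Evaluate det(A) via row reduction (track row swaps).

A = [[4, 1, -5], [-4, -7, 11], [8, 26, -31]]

det(A) = -72

Forward elimination:
R2 <- R2 - (-1)*R1:  [  0  -6   6 ]
R3 <- R3 - (2)*R1:  [   0   24  -21 ]
R3 <- R3 - (-4)*R2:  [ 0  0  3 ]
Upper-triangular form:
[ 4   1  -5 ]
[ 0  -6   6 ]
[ 0   0   3 ]
det(A) = (-1)^0 * (4) * (-6) * (3) = -72  (0 row swaps -> sign +1)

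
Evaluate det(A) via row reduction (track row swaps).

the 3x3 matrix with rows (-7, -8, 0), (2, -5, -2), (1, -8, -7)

det(A) = -229

Forward elimination:
R2 <- R2 - (-2/7)*R1:  [     0  -51/7     -2 ]
R3 <- R3 - (-1/7)*R1:  [     0  -64/7     -7 ]
R3 <- R3 - (64/51)*R2:  [       0        0  -229/51 ]
Upper-triangular form:
[ -7     -8        0 ]
[  0  -51/7       -2 ]
[  0      0  -229/51 ]
det(A) = (-1)^0 * (-7) * (-51/7) * (-229/51) = -229  (0 row swaps -> sign +1)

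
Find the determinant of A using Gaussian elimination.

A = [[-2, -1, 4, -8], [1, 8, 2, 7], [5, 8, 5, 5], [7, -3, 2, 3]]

det(A) = -968

Forward elimination:
R2 <- R2 - (-1/2)*R1:  [    0  15/2     4     3 ]
R3 <- R3 - (-5/2)*R1:  [    0  11/2    15   -15 ]
R4 <- R4 - (-7/2)*R1:  [     0  -13/2     16    -25 ]
R3 <- R3 - (11/15)*R2:  [      0       0  181/15   -86/5 ]
R4 <- R4 - (-13/15)*R2:  [      0       0  292/15  -112/5 ]
R4 <- R4 - (292/181)*R3:  [       0        0        0  968/181 ]
Upper-triangular form:
[ -2    -1       4       -8 ]
[  0  15/2       4        3 ]
[  0     0  181/15    -86/5 ]
[  0     0       0  968/181 ]
det(A) = (-1)^0 * (-2) * (15/2) * (181/15) * (968/181) = -968  (0 row swaps -> sign +1)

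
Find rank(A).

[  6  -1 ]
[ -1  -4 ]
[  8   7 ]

rank(A) = 2

Row reduction:
R2 <- R2 - (-1/6)*R1:  [     0  -25/6 ]
R3 <- R3 - (4/3)*R1:  [    0  25/3 ]
R3 <- R3 - (-2)*R2:  [ 0  0 ]
Row echelon form:
[ 6     -1 ]
[ 0  -25/6 ]
[ 0      0 ]
Nonzero rows / pivot columns: 2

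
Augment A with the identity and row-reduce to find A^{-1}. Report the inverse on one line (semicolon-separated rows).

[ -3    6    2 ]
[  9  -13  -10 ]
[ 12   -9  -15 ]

inverse = [-7/5 -24/25 34/75; -1/5 -7/25 4/25; -1 -3/5 1/5]

Gauss-Jordan on [A | I]:
R1 <- (1/-3)*R1:  [    1    -2  -2/3  |  -1/3     0     0 ]
R2 <- R2 - (9)*R1:  [  0   5  -4  |   3   1   0 ]
R3 <- R3 - (12)*R1:  [  0  15  -7  |   4   0   1 ]
R2 <- (1/5)*R2:  [    0     1  -4/5  |   3/5   1/5     0 ]
R1 <- R1 - (-2)*R2:  [      1       0  -34/15  |   13/15     2/5       0 ]
R3 <- R3 - (15)*R2:  [  0   0   5  |  -5  -3   1 ]
R3 <- (1/5)*R3:  [    0     0     1  |    -1  -3/5   1/5 ]
R1 <- R1 - (-34/15)*R3:  [      1       0       0  |    -7/5  -24/25   34/75 ]
R2 <- R2 - (-4/5)*R3:  [     0      1      0  |   -1/5  -7/25   4/25 ]
Right block of [I | A^{-1}] is the inverse:
[ -7/5  -24/25  34/75 ]
[ -1/5   -7/25   4/25 ]
[   -1    -3/5    1/5 ]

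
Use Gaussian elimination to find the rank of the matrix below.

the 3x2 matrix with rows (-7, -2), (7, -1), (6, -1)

rank(A) = 2

Row reduction:
R2 <- R2 - (-1)*R1:  [  0  -3 ]
R3 <- R3 - (-6/7)*R1:  [     0  -19/7 ]
R3 <- R3 - (19/21)*R2:  [ 0  0 ]
Row echelon form:
[ -7  -2 ]
[  0  -3 ]
[  0   0 ]
Nonzero rows / pivot columns: 2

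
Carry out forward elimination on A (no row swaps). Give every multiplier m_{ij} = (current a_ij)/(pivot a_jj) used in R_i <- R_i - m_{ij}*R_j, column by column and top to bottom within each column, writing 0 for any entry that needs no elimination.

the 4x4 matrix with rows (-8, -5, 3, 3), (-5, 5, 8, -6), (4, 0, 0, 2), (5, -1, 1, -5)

multipliers: 5/8, -1/2, -5/8, -4/13, -33/65, 389/220

Forward elimination:
R2 <- R2 - (5/8)*R1:  [     0   65/8   49/8  -63/8 ]
R3 <- R3 - (-1/2)*R1:  [    0  -5/2   3/2   7/2 ]
R4 <- R4 - (-5/8)*R1:  [     0  -33/8   23/8  -25/8 ]
R3 <- R3 - (-4/13)*R2:  [     0      0  44/13  14/13 ]
R4 <- R4 - (-33/65)*R2:  [       0        0   389/65  -463/65 ]
R4 <- R4 - (389/220)*R3:  [        0         0         0  -993/110 ]
Multipliers (in order of application): m_{21} = 5/8, m_{31} = -1/2, m_{41} = -5/8, m_{32} = -4/13, m_{42} = -33/65, m_{43} = 389/220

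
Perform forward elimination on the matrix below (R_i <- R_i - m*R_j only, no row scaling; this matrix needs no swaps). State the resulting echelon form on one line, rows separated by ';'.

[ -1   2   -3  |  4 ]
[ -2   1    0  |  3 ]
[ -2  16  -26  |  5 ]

REF = [-1 2 -3 4; 0 -3 6 -5; 0 0 4 -23]

Forward elimination:
R2 <- R2 - (2)*R1:  [  0  -3   6  -5 ]
R3 <- R3 - (2)*R1:  [   0   12  -20   -3 ]
R3 <- R3 - (-4)*R2:  [   0    0    4  -23 ]
Row echelon form:
[ -1   2  -3  |    4 ]
[  0  -3   6  |   -5 ]
[  0   0   4  |  -23 ]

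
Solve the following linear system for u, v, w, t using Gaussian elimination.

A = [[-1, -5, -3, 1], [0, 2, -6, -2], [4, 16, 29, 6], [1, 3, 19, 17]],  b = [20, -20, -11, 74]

Forward elimination on [A|b]:
R3 <- R3 - (-4)*R1:  [  0  -4  17  10  69 ]
R4 <- R4 - (-1)*R1:  [  0  -2  16  18  94 ]
R3 <- R3 - (-2)*R2:  [  0   0   5   6  29 ]
R4 <- R4 - (-1)*R2:  [  0   0  10  16  74 ]
R4 <- R4 - (2)*R3:  [  0   0   0   4  16 ]
Row echelon form:
[ -1  -5  -3   1  |   20 ]
[  0   2  -6  -2  |  -20 ]
[  0   0   5   6  |   29 ]
[  0   0   0   4  |   16 ]
Back-substitution:
t = (16) / 4 = 4
w = (29 - (6)*(4)) / 5 = 1
v = (-20 - (-6)*(1) - (-2)*(4)) / 2 = -3
u = (20 - (-5)*(-3) - (-3)*(1) - (1)*(4)) / -1 = -4

(-4, -3, 1, 4)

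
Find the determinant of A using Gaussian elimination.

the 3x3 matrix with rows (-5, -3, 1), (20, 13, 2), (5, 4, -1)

det(A) = 30

Forward elimination:
R2 <- R2 - (-4)*R1:  [ 0  1  6 ]
R3 <- R3 - (-1)*R1:  [ 0  1  0 ]
R3 <- R3 - (1)*R2:  [  0   0  -6 ]
Upper-triangular form:
[ -5  -3   1 ]
[  0   1   6 ]
[  0   0  -6 ]
det(A) = (-1)^0 * (-5) * (1) * (-6) = 30  (0 row swaps -> sign +1)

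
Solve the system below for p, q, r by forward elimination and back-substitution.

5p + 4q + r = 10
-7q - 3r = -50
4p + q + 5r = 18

Forward elimination on [A|b]:
R3 <- R3 - (4/5)*R1:  [     0  -11/5   21/5     10 ]
R3 <- R3 - (11/35)*R2:  [     0      0   36/7  180/7 ]
Row echelon form:
[ 5   4     1  |     10 ]
[ 0  -7    -3  |    -50 ]
[ 0   0  36/7  |  180/7 ]
Back-substitution:
r = (180/7) / (36/7) = 5
q = (-50 - (-3)*(5)) / -7 = 5
p = (10 - (4)*(5) - (1)*(5)) / 5 = -3

(-3, 5, 5)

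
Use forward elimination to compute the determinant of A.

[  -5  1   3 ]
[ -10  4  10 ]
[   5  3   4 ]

det(A) = 10

Forward elimination:
R2 <- R2 - (2)*R1:  [ 0  2  4 ]
R3 <- R3 - (-1)*R1:  [ 0  4  7 ]
R3 <- R3 - (2)*R2:  [  0   0  -1 ]
Upper-triangular form:
[ -5  1   3 ]
[  0  2   4 ]
[  0  0  -1 ]
det(A) = (-1)^0 * (-5) * (2) * (-1) = 10  (0 row swaps -> sign +1)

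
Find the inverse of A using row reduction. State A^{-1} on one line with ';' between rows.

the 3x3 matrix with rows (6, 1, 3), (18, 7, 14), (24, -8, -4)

inverse = [-7/2 5/6 7/24; -17 4 5/4; 13 -3 -1]

Gauss-Jordan on [A | I]:
R1 <- (1/6)*R1:  [   1  1/6  1/2  |  1/6    0    0 ]
R2 <- R2 - (18)*R1:  [  0   4   5  |  -3   1   0 ]
R3 <- R3 - (24)*R1:  [   0  -12  -16  |   -4    0    1 ]
R2 <- (1/4)*R2:  [    0     1   5/4  |  -3/4   1/4     0 ]
R1 <- R1 - (1/6)*R2:  [     1      0   7/24  |   7/24  -1/24      0 ]
R3 <- R3 - (-12)*R2:  [   0    0   -1  |  -13    3    1 ]
R3 <- (1/-1)*R3:  [  0   0   1  |  13  -3  -1 ]
R1 <- R1 - (7/24)*R3:  [    1     0     0  |  -7/2   5/6  7/24 ]
R2 <- R2 - (5/4)*R3:  [   0    1    0  |  -17    4  5/4 ]
Right block of [I | A^{-1}] is the inverse:
[ -7/2  5/6  7/24 ]
[  -17    4   5/4 ]
[   13   -3    -1 ]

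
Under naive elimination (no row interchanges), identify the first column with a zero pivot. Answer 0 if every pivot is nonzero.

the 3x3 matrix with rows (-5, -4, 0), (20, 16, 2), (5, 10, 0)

Naive forward elimination:
R2 <- R2 - (-4)*R1:  [ 0  0  2 ]
R3 <- R3 - (-1)*R1:  [ 0  6  0 ]
Matrix at this point:
[ -5  -4  0 ]
[  0   0  2 ]
[  0   6  0 ]
Pivot entry (2,2) is zero but row 3 has 6 in column 2 -> naive elimination stops; a row interchange (e.g. R2 <-> R3) would be required here.

first zero-pivot column = 2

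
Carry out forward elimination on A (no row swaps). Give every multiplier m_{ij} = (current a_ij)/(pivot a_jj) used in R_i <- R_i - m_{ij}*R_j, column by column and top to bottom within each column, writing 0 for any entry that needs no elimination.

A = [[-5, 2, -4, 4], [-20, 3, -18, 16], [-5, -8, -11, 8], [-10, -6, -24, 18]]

multipliers: 4, 1, 2, 2, 2, 4

Forward elimination:
R2 <- R2 - (4)*R1:  [  0  -5  -2   0 ]
R3 <- R3 - (1)*R1:  [   0  -10   -7    4 ]
R4 <- R4 - (2)*R1:  [   0  -10  -16   10 ]
R3 <- R3 - (2)*R2:  [  0   0  -3   4 ]
R4 <- R4 - (2)*R2:  [   0    0  -12   10 ]
R4 <- R4 - (4)*R3:  [  0   0   0  -6 ]
Multipliers (in order of application): m_{21} = 4, m_{31} = 1, m_{41} = 2, m_{32} = 2, m_{42} = 2, m_{43} = 4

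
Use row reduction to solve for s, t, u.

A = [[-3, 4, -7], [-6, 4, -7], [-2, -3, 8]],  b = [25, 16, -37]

Forward elimination on [A|b]:
R2 <- R2 - (2)*R1:  [   0   -4    7  -34 ]
R3 <- R3 - (2/3)*R1:  [      0   -17/3    38/3  -161/3 ]
R3 <- R3 - (17/12)*R2:  [     0      0   11/4  -11/2 ]
Row echelon form:
[ -3   4    -7  |     25 ]
[  0  -4     7  |    -34 ]
[  0   0  11/4  |  -11/2 ]
Back-substitution:
u = (-11/2) / (11/4) = -2
t = (-34 - (7)*(-2)) / -4 = 5
s = (25 - (4)*(5) - (-7)*(-2)) / -3 = 3

(3, 5, -2)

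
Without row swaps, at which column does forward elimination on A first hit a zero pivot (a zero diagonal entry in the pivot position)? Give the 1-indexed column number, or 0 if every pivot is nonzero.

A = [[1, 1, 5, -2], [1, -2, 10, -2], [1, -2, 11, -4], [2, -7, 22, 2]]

first zero-pivot column = 4

Naive forward elimination:
R2 <- R2 - (1)*R1:  [  0  -3   5   0 ]
R3 <- R3 - (1)*R1:  [  0  -3   6  -2 ]
R4 <- R4 - (2)*R1:  [  0  -9  12   6 ]
R3 <- R3 - (1)*R2:  [  0   0   1  -2 ]
R4 <- R4 - (3)*R2:  [  0   0  -3   6 ]
R4 <- R4 - (-3)*R3:  [ 0  0  0  0 ]
Matrix at this point:
[ 1   1  5  -2 ]
[ 0  -3  5   0 ]
[ 0   0  1  -2 ]
[ 0   0  0   0 ]
Pivot entry (4,4) in the last row is zero and there are no rows below to swap with -> zero pivot in column 4 (A is singular).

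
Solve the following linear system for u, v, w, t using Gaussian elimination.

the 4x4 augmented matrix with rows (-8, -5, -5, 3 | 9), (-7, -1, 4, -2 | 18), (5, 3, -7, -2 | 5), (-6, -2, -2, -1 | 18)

(-2, 0, -1, -4)

Forward elimination on [A|b]:
R2 <- R2 - (7/8)*R1:  [     0   27/8   67/8  -37/8   81/8 ]
R3 <- R3 - (-5/8)*R1:  [     0   -1/8  -81/8   -1/8   85/8 ]
R4 <- R4 - (3/4)*R1:  [     0    7/4    7/4  -13/4   45/4 ]
R3 <- R3 - (-1/27)*R2:  [       0        0  -265/27    -8/27       11 ]
R4 <- R4 - (14/27)*R2:  [      0       0  -70/27  -23/27       6 ]
R4 <- R4 - (14/53)*R3:  [      0       0       0  -41/53  164/53 ]
Row echelon form:
[ -8    -5       -5       3  |       9 ]
[  0  27/8     67/8   -37/8  |    81/8 ]
[  0     0  -265/27   -8/27  |      11 ]
[  0     0        0  -41/53  |  164/53 ]
Back-substitution:
t = (164/53) / (-41/53) = -4
w = (11 - (-8/27)*(-4)) / (-265/27) = -1
v = (81/8 - (67/8)*(-1) - (-37/8)*(-4)) / (27/8) = 0
u = (9 - (-5)*(0) - (-5)*(-1) - (3)*(-4)) / -8 = -2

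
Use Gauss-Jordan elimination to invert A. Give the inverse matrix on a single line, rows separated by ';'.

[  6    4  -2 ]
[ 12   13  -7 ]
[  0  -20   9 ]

inverse = [23/90 -2/45 1/45; 6/5 -3/5 -1/5; 8/3 -4/3 -1/3]

Gauss-Jordan on [A | I]:
R1 <- (1/6)*R1:  [    1   2/3  -1/3  |   1/6     0     0 ]
R2 <- R2 - (12)*R1:  [  0   5  -3  |  -2   1   0 ]
R2 <- (1/5)*R2:  [    0     1  -3/5  |  -2/5   1/5     0 ]
R1 <- R1 - (2/3)*R2:  [     1      0   1/15  |  13/30  -2/15      0 ]
R3 <- R3 - (-20)*R2:  [  0   0  -3  |  -8   4   1 ]
R3 <- (1/-3)*R3:  [    0     0     1  |   8/3  -4/3  -1/3 ]
R1 <- R1 - (1/15)*R3:  [     1      0      0  |  23/90  -2/45   1/45 ]
R2 <- R2 - (-3/5)*R3:  [    0     1     0  |   6/5  -3/5  -1/5 ]
Right block of [I | A^{-1}] is the inverse:
[ 23/90  -2/45  1/45 ]
[   6/5   -3/5  -1/5 ]
[   8/3   -4/3  -1/3 ]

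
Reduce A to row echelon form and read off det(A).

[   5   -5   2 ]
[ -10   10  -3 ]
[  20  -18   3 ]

det(A) = -10

Forward elimination:
R2 <- R2 - (-2)*R1:  [ 0  0  1 ]
R3 <- R3 - (4)*R1:  [  0   2  -5 ]
R2 <-> R3   (pivot in column 2 was zero)
[ 5  -5   2 ]
[ 0   2  -5 ]
[ 0   0   1 ]
Upper-triangular form:
[ 5  -5   2 ]
[ 0   2  -5 ]
[ 0   0   1 ]
det(A) = (-1)^1 * (5) * (2) * (1) = -10  (1 row swap -> sign -1)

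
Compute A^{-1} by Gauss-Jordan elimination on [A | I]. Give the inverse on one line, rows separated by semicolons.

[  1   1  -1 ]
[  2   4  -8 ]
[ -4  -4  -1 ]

Gauss-Jordan on [A | I]:
R2 <- R2 - (2)*R1:  [  0   2  -6  |  -2   1   0 ]
R3 <- R3 - (-4)*R1:  [  0   0  -5  |   4   0   1 ]
R2 <- (1/2)*R2:  [   0    1   -3  |   -1  1/2    0 ]
R1 <- R1 - (1)*R2:  [    1     0     2  |     2  -1/2     0 ]
R3 <- (1/-5)*R3:  [    0     0     1  |  -4/5     0  -1/5 ]
R1 <- R1 - (2)*R3:  [    1     0     0  |  18/5  -1/2   2/5 ]
R2 <- R2 - (-3)*R3:  [     0      1      0  |  -17/5    1/2   -3/5 ]
Right block of [I | A^{-1}] is the inverse:
[  18/5  -1/2   2/5 ]
[ -17/5   1/2  -3/5 ]
[  -4/5     0  -1/5 ]

inverse = [18/5 -1/2 2/5; -17/5 1/2 -3/5; -4/5 0 -1/5]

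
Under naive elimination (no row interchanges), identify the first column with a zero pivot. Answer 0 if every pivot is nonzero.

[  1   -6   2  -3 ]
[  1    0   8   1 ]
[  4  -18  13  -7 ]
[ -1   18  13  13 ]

Naive forward elimination:
R2 <- R2 - (1)*R1:  [ 0  6  6  4 ]
R3 <- R3 - (4)*R1:  [ 0  6  5  5 ]
R4 <- R4 - (-1)*R1:  [  0  12  15  10 ]
R3 <- R3 - (1)*R2:  [  0   0  -1   1 ]
R4 <- R4 - (2)*R2:  [ 0  0  3  2 ]
R4 <- R4 - (-3)*R3:  [ 0  0  0  5 ]
All pivots nonzero; naive elimination completes without hitting a zero pivot.

first zero-pivot column = 0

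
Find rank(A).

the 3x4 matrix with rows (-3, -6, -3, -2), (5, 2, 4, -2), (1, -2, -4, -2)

Row reduction:
R2 <- R2 - (-5/3)*R1:  [     0     -8     -1  -16/3 ]
R3 <- R3 - (-1/3)*R1:  [    0    -4    -5  -8/3 ]
R3 <- R3 - (1/2)*R2:  [    0     0  -9/2     0 ]
Row echelon form:
[ -3  -6    -3     -2 ]
[  0  -8    -1  -16/3 ]
[  0   0  -9/2      0 ]
Nonzero rows / pivot columns: 3

rank(A) = 3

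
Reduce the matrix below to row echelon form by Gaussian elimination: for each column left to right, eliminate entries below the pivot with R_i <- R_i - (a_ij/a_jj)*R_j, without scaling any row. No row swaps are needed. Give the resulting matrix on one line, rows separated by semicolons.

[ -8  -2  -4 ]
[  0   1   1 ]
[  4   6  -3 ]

Forward elimination:
R3 <- R3 - (-1/2)*R1:  [  0   5  -5 ]
R3 <- R3 - (5)*R2:  [   0    0  -10 ]
Row echelon form:
[ -8  -2   -4 ]
[  0   1    1 ]
[  0   0  -10 ]

REF = [-8 -2 -4; 0 1 1; 0 0 -10]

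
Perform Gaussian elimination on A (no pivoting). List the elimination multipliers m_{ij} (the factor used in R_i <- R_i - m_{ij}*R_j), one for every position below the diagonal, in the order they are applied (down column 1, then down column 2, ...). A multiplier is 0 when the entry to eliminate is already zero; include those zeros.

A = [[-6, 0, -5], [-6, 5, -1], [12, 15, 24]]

Forward elimination:
R2 <- R2 - (1)*R1:  [ 0  5  4 ]
R3 <- R3 - (-2)*R1:  [  0  15  14 ]
R3 <- R3 - (3)*R2:  [ 0  0  2 ]
Multipliers (in order of application): m_{21} = 1, m_{31} = -2, m_{32} = 3

multipliers: 1, -2, 3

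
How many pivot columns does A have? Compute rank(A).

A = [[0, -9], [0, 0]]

rank(A) = 1

Row reduction:
Row echelon form:
[ 0  -9 ]
[ 0   0 ]
Nonzero rows / pivot columns: 1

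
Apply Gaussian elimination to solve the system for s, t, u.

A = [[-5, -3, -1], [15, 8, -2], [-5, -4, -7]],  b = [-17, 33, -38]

Forward elimination on [A|b]:
R2 <- R2 - (-3)*R1:  [   0   -1   -5  -18 ]
R3 <- R3 - (1)*R1:  [   0   -1   -6  -21 ]
R3 <- R3 - (1)*R2:  [  0   0  -1  -3 ]
Row echelon form:
[ -5  -3  -1  |  -17 ]
[  0  -1  -5  |  -18 ]
[  0   0  -1  |   -3 ]
Back-substitution:
u = (-3) / -1 = 3
t = (-18 - (-5)*(3)) / -1 = 3
s = (-17 - (-3)*(3) - (-1)*(3)) / -5 = 1

(1, 3, 3)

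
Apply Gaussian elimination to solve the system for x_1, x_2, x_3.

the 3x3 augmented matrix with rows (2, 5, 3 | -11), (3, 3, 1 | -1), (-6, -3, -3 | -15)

Forward elimination on [A|b]:
R2 <- R2 - (3/2)*R1:  [    0  -9/2  -7/2  31/2 ]
R3 <- R3 - (-3)*R1:  [   0   12    6  -48 ]
R3 <- R3 - (-8/3)*R2:  [     0      0  -10/3  -20/3 ]
Row echelon form:
[ 2     5      3  |    -11 ]
[ 0  -9/2   -7/2  |   31/2 ]
[ 0     0  -10/3  |  -20/3 ]
Back-substitution:
x_3 = (-20/3) / (-10/3) = 2
x_2 = (31/2 - (-7/2)*(2)) / (-9/2) = -5
x_1 = (-11 - (5)*(-5) - (3)*(2)) / 2 = 4

(4, -5, 2)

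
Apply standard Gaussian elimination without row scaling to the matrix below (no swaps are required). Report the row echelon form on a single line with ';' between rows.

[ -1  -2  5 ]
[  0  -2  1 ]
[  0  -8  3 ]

Forward elimination:
R3 <- R3 - (4)*R2:  [  0   0  -1 ]
Row echelon form:
[ -1  -2   5 ]
[  0  -2   1 ]
[  0   0  -1 ]

REF = [-1 -2 5; 0 -2 1; 0 0 -1]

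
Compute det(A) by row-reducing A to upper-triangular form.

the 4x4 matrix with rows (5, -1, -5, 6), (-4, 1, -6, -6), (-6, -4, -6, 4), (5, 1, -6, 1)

Forward elimination:
R2 <- R2 - (-4/5)*R1:  [    0   1/5   -10  -6/5 ]
R3 <- R3 - (-6/5)*R1:  [     0  -26/5    -12   56/5 ]
R4 <- R4 - (1)*R1:  [  0   2  -1  -5 ]
R3 <- R3 - (-26)*R2:  [    0     0  -272   -20 ]
R4 <- R4 - (10)*R2:  [  0   0  99   7 ]
R4 <- R4 - (-99/272)*R3:  [      0       0       0  -19/68 ]
Upper-triangular form:
[ 5   -1    -5       6 ]
[ 0  1/5   -10    -6/5 ]
[ 0    0  -272     -20 ]
[ 0    0     0  -19/68 ]
det(A) = (-1)^0 * (5) * (1/5) * (-272) * (-19/68) = 76  (0 row swaps -> sign +1)

det(A) = 76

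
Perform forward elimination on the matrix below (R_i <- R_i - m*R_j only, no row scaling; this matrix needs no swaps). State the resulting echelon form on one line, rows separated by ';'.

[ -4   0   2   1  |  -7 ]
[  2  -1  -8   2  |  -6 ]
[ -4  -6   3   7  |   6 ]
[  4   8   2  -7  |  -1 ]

REF = [-4 0 2 1 -7; 0 -1 -7 5/2 -19/2; 0 0 43 -9 70; 0 0 0 134/43 28/43]

Forward elimination:
R2 <- R2 - (-1/2)*R1:  [     0     -1     -7    5/2  -19/2 ]
R3 <- R3 - (1)*R1:  [  0  -6   1   6  13 ]
R4 <- R4 - (-1)*R1:  [  0   8   4  -6  -8 ]
R3 <- R3 - (6)*R2:  [  0   0  43  -9  70 ]
R4 <- R4 - (-8)*R2:  [   0    0  -52   14  -84 ]
R4 <- R4 - (-52/43)*R3:  [      0       0       0  134/43   28/43 ]
Row echelon form:
[ -4   0   2       1  |     -7 ]
[  0  -1  -7     5/2  |  -19/2 ]
[  0   0  43      -9  |     70 ]
[  0   0   0  134/43  |  28/43 ]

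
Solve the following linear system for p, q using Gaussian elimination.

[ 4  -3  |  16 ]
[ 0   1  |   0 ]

Forward elimination on [A|b]:
Row echelon form:
[ 4  -3  |  16 ]
[ 0   1  |   0 ]
Back-substitution:
q = (0) / 1 = 0
p = (16 - (-3)*(0)) / 4 = 4

(4, 0)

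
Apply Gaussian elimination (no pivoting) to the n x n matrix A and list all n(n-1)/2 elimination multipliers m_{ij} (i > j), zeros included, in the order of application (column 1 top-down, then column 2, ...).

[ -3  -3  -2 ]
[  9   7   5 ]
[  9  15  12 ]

Forward elimination:
R2 <- R2 - (-3)*R1:  [  0  -2  -1 ]
R3 <- R3 - (-3)*R1:  [ 0  6  6 ]
R3 <- R3 - (-3)*R2:  [ 0  0  3 ]
Multipliers (in order of application): m_{21} = -3, m_{31} = -3, m_{32} = -3

multipliers: -3, -3, -3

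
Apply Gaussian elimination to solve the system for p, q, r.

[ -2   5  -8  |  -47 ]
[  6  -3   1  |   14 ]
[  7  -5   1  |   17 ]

Forward elimination on [A|b]:
R2 <- R2 - (-3)*R1:  [    0    12   -23  -127 ]
R3 <- R3 - (-7/2)*R1:  [      0    25/2     -27  -295/2 ]
R3 <- R3 - (25/24)*R2:  [       0        0   -73/24  -365/24 ]
Row echelon form:
[ -2   5      -8  |      -47 ]
[  0  12     -23  |     -127 ]
[  0   0  -73/24  |  -365/24 ]
Back-substitution:
r = (-365/24) / (-73/24) = 5
q = (-127 - (-23)*(5)) / 12 = -1
p = (-47 - (5)*(-1) - (-8)*(5)) / -2 = 1

(1, -1, 5)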